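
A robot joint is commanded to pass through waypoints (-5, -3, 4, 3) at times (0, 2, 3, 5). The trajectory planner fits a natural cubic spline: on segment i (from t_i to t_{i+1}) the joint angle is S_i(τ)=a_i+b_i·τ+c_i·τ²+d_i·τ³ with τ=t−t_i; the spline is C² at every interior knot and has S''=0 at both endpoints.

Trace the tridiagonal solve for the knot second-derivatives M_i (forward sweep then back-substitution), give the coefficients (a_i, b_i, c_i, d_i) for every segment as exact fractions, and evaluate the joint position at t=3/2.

  seg 0: a=-5 b=-52/35 c=0 d=87/140
  seg 1: a=-3 b=209/35 c=261/70 d=-27/10
  seg 2: a=4 b=373/70 c=-153/35 d=51/70
S(3/2) = -821/160

Δ: Δ0=1, Δ1=7, Δ2=-1/2
row 1: diag=6, rhs=36; c'=1/6, d'=6
row 2: denom=6−1·1/6=35/6; d'=(-45−1·6)/(35/6)=-306/35
back: M2=-306/35
back: M1=6−1/6·-306/35=261/35
M: M0=0, M1=261/35, M2=-306/35, M3=0
seg 0: a=-5, c=M0/2=0, d=(M1−M0)/(6·2)=87/140, b=Δ0−h0·(2M0+M1)/6=-52/35
seg 1: a=-3, c=M1/2=261/70, d=(M2−M1)/(6·1)=-27/10, b=Δ1−h1·(2M1+M2)/6=209/35
seg 2: a=4, c=M2/2=-153/35, d=(M3−M2)/(6·2)=51/70, b=Δ2−h2·(2M2+M3)/6=373/70
t_q=3/2 → seg 0, τ=3/2; S=-5+-52/35·τ+0·τ²+87/140·τ³=-821/160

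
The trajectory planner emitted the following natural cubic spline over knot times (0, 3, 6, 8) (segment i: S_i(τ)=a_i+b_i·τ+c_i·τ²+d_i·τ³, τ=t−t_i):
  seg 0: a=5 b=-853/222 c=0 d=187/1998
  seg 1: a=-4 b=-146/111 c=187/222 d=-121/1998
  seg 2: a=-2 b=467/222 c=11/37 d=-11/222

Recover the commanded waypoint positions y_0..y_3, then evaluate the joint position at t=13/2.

y_0 = S_0(0) = a_0 = 5
y_1 = S_1(0) = a_1 = -4
y_2 = S_2(0) = a_2 = -2
y_3 = S_2(2) = 3
t_q=13/2 is in segment 2 (τ=1/2); S_2(τ)=-521/592

y_0=5 y_1=-4 y_2=-2 y_3=3
S(13/2) = -521/592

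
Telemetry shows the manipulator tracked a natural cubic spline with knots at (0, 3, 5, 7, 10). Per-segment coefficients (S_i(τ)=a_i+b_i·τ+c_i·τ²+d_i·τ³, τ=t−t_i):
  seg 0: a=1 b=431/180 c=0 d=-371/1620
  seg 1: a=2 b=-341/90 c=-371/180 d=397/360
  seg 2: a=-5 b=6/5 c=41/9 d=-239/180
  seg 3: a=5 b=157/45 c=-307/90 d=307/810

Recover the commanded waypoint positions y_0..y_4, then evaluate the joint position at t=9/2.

y_0 = S_0(0) = a_0 = 1
y_1 = S_1(0) = a_1 = 2
y_2 = S_2(0) = a_2 = -5
y_3 = S_3(0) = a_3 = 5
y_4 = S_3(3) = -5
t_q=9/2 is in segment 1 (τ=3/2); S_1(τ)=-883/192

y_0=1 y_1=2 y_2=-5 y_3=5 y_4=-5
S(9/2) = -883/192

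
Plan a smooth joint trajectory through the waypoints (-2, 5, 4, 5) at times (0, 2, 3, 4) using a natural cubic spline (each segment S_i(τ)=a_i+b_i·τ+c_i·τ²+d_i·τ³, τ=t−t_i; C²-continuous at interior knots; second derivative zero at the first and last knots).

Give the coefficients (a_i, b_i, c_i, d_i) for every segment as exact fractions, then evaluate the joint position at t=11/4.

Δ: Δ0=7/2, Δ1=-1, Δ2=1
row 1: diag=6, rhs=-27; c'=1/6, d'=-9/2
row 2: denom=4−1·1/6=23/6; d'=(12−1·-9/2)/(23/6)=99/23
back: M2=99/23
back: M1=-9/2−1/6·99/23=-120/23
M: M0=0, M1=-120/23, M2=99/23, M3=0
seg 0: a=-2, c=M0/2=0, d=(M1−M0)/(6·2)=-10/23, b=Δ0−h0·(2M0+M1)/6=241/46
seg 1: a=5, c=M1/2=-60/23, d=(M2−M1)/(6·1)=73/46, b=Δ1−h1·(2M1+M2)/6=1/46
seg 2: a=4, c=M2/2=99/46, d=(M3−M2)/(6·1)=-33/46, b=Δ2−h2·(2M2+M3)/6=-10/23
t_q=11/4 → seg 1, τ=3/4; S=5+1/46·τ+-60/23·τ²+73/46·τ³=12419/2944

  seg 0: a=-2 b=241/46 c=0 d=-10/23
  seg 1: a=5 b=1/46 c=-60/23 d=73/46
  seg 2: a=4 b=-10/23 c=99/46 d=-33/46
S(11/4) = 12419/2944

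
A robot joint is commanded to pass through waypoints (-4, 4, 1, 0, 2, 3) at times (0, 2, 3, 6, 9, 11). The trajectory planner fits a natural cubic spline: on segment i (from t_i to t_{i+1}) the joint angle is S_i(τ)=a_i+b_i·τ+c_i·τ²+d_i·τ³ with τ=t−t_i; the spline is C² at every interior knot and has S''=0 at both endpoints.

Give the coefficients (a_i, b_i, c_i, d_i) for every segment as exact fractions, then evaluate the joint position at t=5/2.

  seg 0: a=-4 b=30409/4677 c=0 d=-11701/18708
  seg 1: a=4 b=-4694/4677 c=-11701/3118 d=16429/9354
  seg 2: a=1 b=-30307/9354 c=2364/1559 d=-569/3118
  seg 3: a=0 b=4354/4677 c=-393/3118 d=355/28062
  seg 4: a=2 b=4829/9354 c=-19/1559 d=19/9354
S(5/2) = 69333/24944

Δ: Δ0=4, Δ1=-3, Δ2=-1/3, Δ3=2/3, Δ4=1/2
row 1: diag=6, rhs=-42; c'=1/6, d'=-7
row 2: denom=8−1·1/6=47/6; d'=(16−1·-7)/(47/6)=138/47
row 3: denom=12−3·18/47=510/47; d'=(6−3·138/47)/(510/47)=-22/85
row 4: denom=10−3·47/170=1559/170; d'=(-1−3·-22/85)/(1559/170)=-38/1559
back: M4=-38/1559
back: M3=-22/85−47/170·-38/1559=-393/1559
back: M2=138/47−18/47·-393/1559=4728/1559
back: M1=-7−1/6·4728/1559=-11701/1559
M: M0=0, M1=-11701/1559, M2=4728/1559, M3=-393/1559, M4=-38/1559, M5=0
seg 0: a=-4, c=M0/2=0, d=(M1−M0)/(6·2)=-11701/18708, b=Δ0−h0·(2M0+M1)/6=30409/4677
seg 1: a=4, c=M1/2=-11701/3118, d=(M2−M1)/(6·1)=16429/9354, b=Δ1−h1·(2M1+M2)/6=-4694/4677
seg 2: a=1, c=M2/2=2364/1559, d=(M3−M2)/(6·3)=-569/3118, b=Δ2−h2·(2M2+M3)/6=-30307/9354
seg 3: a=0, c=M3/2=-393/3118, d=(M4−M3)/(6·3)=355/28062, b=Δ3−h3·(2M3+M4)/6=4354/4677
seg 4: a=2, c=M4/2=-19/1559, d=(M5−M4)/(6·2)=19/9354, b=Δ4−h4·(2M4+M5)/6=4829/9354
t_q=5/2 → seg 1, τ=1/2; S=4+-4694/4677·τ+-11701/3118·τ²+16429/9354·τ³=69333/24944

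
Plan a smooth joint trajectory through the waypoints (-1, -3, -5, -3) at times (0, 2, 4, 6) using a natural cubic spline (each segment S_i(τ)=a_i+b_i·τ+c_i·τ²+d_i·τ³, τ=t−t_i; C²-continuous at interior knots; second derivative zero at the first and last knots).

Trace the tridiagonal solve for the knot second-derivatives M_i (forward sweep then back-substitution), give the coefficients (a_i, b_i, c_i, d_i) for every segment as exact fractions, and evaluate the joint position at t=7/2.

  seg 0: a=-1 b=-13/15 c=0 d=-1/30
  seg 1: a=-3 b=-19/15 c=-1/5 d=1/6
  seg 2: a=-5 b=-1/15 c=4/5 d=-2/15
S(7/2) = -383/80

Δ: Δ0=-1, Δ1=-1, Δ2=1
row 1: diag=8, rhs=0; c'=1/4, d'=0
row 2: denom=8−2·1/4=15/2; d'=(12−2·0)/(15/2)=8/5
back: M2=8/5
back: M1=0−1/4·8/5=-2/5
M: M0=0, M1=-2/5, M2=8/5, M3=0
seg 0: a=-1, c=M0/2=0, d=(M1−M0)/(6·2)=-1/30, b=Δ0−h0·(2M0+M1)/6=-13/15
seg 1: a=-3, c=M1/2=-1/5, d=(M2−M1)/(6·2)=1/6, b=Δ1−h1·(2M1+M2)/6=-19/15
seg 2: a=-5, c=M2/2=4/5, d=(M3−M2)/(6·2)=-2/15, b=Δ2−h2·(2M2+M3)/6=-1/15
t_q=7/2 → seg 1, τ=3/2; S=-3+-19/15·τ+-1/5·τ²+1/6·τ³=-383/80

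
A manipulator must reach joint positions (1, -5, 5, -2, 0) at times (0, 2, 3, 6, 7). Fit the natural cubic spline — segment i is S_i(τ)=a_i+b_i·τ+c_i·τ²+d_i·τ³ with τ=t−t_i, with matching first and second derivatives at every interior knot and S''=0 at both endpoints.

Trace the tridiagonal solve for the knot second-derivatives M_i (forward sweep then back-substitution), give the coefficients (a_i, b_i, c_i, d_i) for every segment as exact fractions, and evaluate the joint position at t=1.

Δ: Δ0=-3, Δ1=10, Δ2=-7/3, Δ3=2
row 1: diag=6, rhs=78; c'=1/6, d'=13
row 2: denom=8−1·1/6=47/6; d'=(-74−1·13)/(47/6)=-522/47
row 3: denom=8−3·18/47=322/47; d'=(26−3·-522/47)/(322/47)=1394/161
back: M3=1394/161
back: M2=-522/47−18/47·1394/161=-2322/161
back: M1=13−1/6·-2322/161=2480/161
M: M0=0, M1=2480/161, M2=-2322/161, M3=1394/161, M4=0
seg 0: a=1, c=M0/2=0, d=(M1−M0)/(6·2)=620/483, b=Δ0−h0·(2M0+M1)/6=-3929/483
seg 1: a=-5, c=M1/2=1240/161, d=(M2−M1)/(6·1)=-343/69, b=Δ1−h1·(2M1+M2)/6=3511/483
seg 2: a=5, c=M2/2=-1161/161, d=(M3−M2)/(6·3)=1858/1449, b=Δ2−h2·(2M2+M3)/6=3748/483
seg 3: a=-2, c=M3/2=697/161, d=(M4−M3)/(6·1)=-697/483, b=Δ3−h3·(2M3+M4)/6=-428/483
t_q=1 → seg 0, τ=1; S=1+-3929/483·τ+0·τ²+620/483·τ³=-942/161

  seg 0: a=1 b=-3929/483 c=0 d=620/483
  seg 1: a=-5 b=3511/483 c=1240/161 d=-343/69
  seg 2: a=5 b=3748/483 c=-1161/161 d=1858/1449
  seg 3: a=-2 b=-428/483 c=697/161 d=-697/483
S(1) = -942/161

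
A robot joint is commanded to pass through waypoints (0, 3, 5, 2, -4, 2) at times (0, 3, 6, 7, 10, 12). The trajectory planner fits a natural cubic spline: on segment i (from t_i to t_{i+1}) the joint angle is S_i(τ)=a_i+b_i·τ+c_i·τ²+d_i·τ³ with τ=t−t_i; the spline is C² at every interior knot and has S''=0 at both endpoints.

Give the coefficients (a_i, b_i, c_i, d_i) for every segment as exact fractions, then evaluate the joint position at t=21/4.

  seg 0: a=0 b=1439/2019 c=0 d=580/18171
  seg 1: a=3 b=3179/2019 c=580/2019 d=-397/2019
  seg 2: a=5 b=-4060/2019 c=-2993/2019 d=332/673
  seg 3: a=2 b=-7058/2019 c=-5/2019 d=3035/18171
  seg 4: a=-4 b=2017/2019 c=1010/673 d=-505/2019
S(21/4) = 247977/43072

Δ: Δ0=1, Δ1=2/3, Δ2=-3, Δ3=-2, Δ4=3
row 1: diag=12, rhs=-2; c'=1/4, d'=-1/6
row 2: denom=8−3·1/4=29/4; d'=(-22−3·-1/6)/(29/4)=-86/29
row 3: denom=8−1·4/29=228/29; d'=(6−1·-86/29)/(228/29)=65/57
row 4: denom=10−3·29/76=673/76; d'=(30−3·65/57)/(673/76)=2020/673
back: M4=2020/673
back: M3=65/57−29/76·2020/673=-10/2019
back: M2=-86/29−4/29·-10/2019=-5986/2019
back: M1=-1/6−1/4·-5986/2019=1160/2019
M: M0=0, M1=1160/2019, M2=-5986/2019, M3=-10/2019, M4=2020/673, M5=0
seg 0: a=0, c=M0/2=0, d=(M1−M0)/(6·3)=580/18171, b=Δ0−h0·(2M0+M1)/6=1439/2019
seg 1: a=3, c=M1/2=580/2019, d=(M2−M1)/(6·3)=-397/2019, b=Δ1−h1·(2M1+M2)/6=3179/2019
seg 2: a=5, c=M2/2=-2993/2019, d=(M3−M2)/(6·1)=332/673, b=Δ2−h2·(2M2+M3)/6=-4060/2019
seg 3: a=2, c=M3/2=-5/2019, d=(M4−M3)/(6·3)=3035/18171, b=Δ3−h3·(2M3+M4)/6=-7058/2019
seg 4: a=-4, c=M4/2=1010/673, d=(M5−M4)/(6·2)=-505/2019, b=Δ4−h4·(2M4+M5)/6=2017/2019
t_q=21/4 → seg 1, τ=9/4; S=3+3179/2019·τ+580/2019·τ²+-397/2019·τ³=247977/43072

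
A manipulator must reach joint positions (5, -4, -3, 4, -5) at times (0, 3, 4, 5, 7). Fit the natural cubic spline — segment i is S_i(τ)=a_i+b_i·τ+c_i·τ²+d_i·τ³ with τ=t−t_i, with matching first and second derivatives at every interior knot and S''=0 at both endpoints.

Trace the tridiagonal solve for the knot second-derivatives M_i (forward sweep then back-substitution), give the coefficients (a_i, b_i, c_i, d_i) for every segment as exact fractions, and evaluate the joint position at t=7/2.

Δ: Δ0=-3, Δ1=1, Δ2=7, Δ3=-9/2
row 1: diag=8, rhs=24; c'=1/8, d'=3
row 2: denom=4−1·1/8=31/8; d'=(36−1·3)/(31/8)=264/31
row 3: denom=6−1·8/31=178/31; d'=(-69−1·264/31)/(178/31)=-27/2
back: M3=-27/2
back: M2=264/31−8/31·-27/2=12
back: M1=3−1/8·12=3/2
M: M0=0, M1=3/2, M2=12, M3=-27/2, M4=0
seg 0: a=5, c=M0/2=0, d=(M1−M0)/(6·3)=1/12, b=Δ0−h0·(2M0+M1)/6=-15/4
seg 1: a=-4, c=M1/2=3/4, d=(M2−M1)/(6·1)=7/4, b=Δ1−h1·(2M1+M2)/6=-3/2
seg 2: a=-3, c=M2/2=6, d=(M3−M2)/(6·1)=-17/4, b=Δ2−h2·(2M2+M3)/6=21/4
seg 3: a=4, c=M3/2=-27/4, d=(M4−M3)/(6·2)=9/8, b=Δ3−h3·(2M3+M4)/6=9/2
t_q=7/2 → seg 1, τ=1/2; S=-4+-3/2·τ+3/4·τ²+7/4·τ³=-139/32

  seg 0: a=5 b=-15/4 c=0 d=1/12
  seg 1: a=-4 b=-3/2 c=3/4 d=7/4
  seg 2: a=-3 b=21/4 c=6 d=-17/4
  seg 3: a=4 b=9/2 c=-27/4 d=9/8
S(7/2) = -139/32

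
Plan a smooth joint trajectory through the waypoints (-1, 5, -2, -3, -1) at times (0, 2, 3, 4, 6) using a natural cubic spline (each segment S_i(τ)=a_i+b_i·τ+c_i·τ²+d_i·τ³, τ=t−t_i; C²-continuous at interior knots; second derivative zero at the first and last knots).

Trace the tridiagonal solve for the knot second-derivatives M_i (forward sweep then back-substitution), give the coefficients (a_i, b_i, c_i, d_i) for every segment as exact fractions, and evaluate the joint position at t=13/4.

Δ: Δ0=3, Δ1=-7, Δ2=-1, Δ3=1
row 1: diag=6, rhs=-60; c'=1/6, d'=-10
row 2: denom=4−1·1/6=23/6; d'=(36−1·-10)/(23/6)=12
row 3: denom=6−1·6/23=132/23; d'=(12−1·12)/(132/23)=0
back: M3=0
back: M2=12−6/23·0=12
back: M1=-10−1/6·12=-12
M: M0=0, M1=-12, M2=12, M3=0, M4=0
seg 0: a=-1, c=M0/2=0, d=(M1−M0)/(6·2)=-1, b=Δ0−h0·(2M0+M1)/6=7
seg 1: a=5, c=M1/2=-6, d=(M2−M1)/(6·1)=4, b=Δ1−h1·(2M1+M2)/6=-5
seg 2: a=-2, c=M2/2=6, d=(M3−M2)/(6·1)=-2, b=Δ2−h2·(2M2+M3)/6=-5
seg 3: a=-3, c=M3/2=0, d=(M4−M3)/(6·2)=0, b=Δ3−h3·(2M3+M4)/6=1
t_q=13/4 → seg 2, τ=1/4; S=-2+-5·τ+6·τ²+-2·τ³=-93/32

  seg 0: a=-1 b=7 c=0 d=-1
  seg 1: a=5 b=-5 c=-6 d=4
  seg 2: a=-2 b=-5 c=6 d=-2
  seg 3: a=-3 b=1 c=0 d=0
S(13/4) = -93/32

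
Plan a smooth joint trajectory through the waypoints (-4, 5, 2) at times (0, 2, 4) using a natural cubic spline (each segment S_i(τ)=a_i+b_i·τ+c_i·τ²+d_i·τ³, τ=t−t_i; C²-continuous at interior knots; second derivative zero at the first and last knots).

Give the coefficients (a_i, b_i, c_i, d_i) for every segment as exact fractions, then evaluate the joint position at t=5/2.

Δ: Δ0=9/2, Δ1=-3/2
row 1: diag=8, rhs=-36; c'=1/4, d'=-9/2
back: M1=-9/2
M: M0=0, M1=-9/2, M2=0
seg 0: a=-4, c=M0/2=0, d=(M1−M0)/(6·2)=-3/8, b=Δ0−h0·(2M0+M1)/6=6
seg 1: a=5, c=M1/2=-9/4, d=(M2−M1)/(6·2)=3/8, b=Δ1−h1·(2M1+M2)/6=3/2
t_q=5/2 → seg 1, τ=1/2; S=5+3/2·τ+-9/4·τ²+3/8·τ³=335/64

  seg 0: a=-4 b=6 c=0 d=-3/8
  seg 1: a=5 b=3/2 c=-9/4 d=3/8
S(5/2) = 335/64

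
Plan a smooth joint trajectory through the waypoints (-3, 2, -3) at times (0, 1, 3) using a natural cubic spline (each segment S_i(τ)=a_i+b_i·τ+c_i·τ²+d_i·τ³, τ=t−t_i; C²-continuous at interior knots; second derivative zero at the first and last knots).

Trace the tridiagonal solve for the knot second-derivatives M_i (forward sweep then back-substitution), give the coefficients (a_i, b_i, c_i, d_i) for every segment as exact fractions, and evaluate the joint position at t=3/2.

  seg 0: a=-3 b=25/4 c=0 d=-5/4
  seg 1: a=2 b=5/2 c=-15/4 d=5/8
S(3/2) = 153/64

Δ: Δ0=5, Δ1=-5/2
row 1: diag=6, rhs=-45; c'=1/3, d'=-15/2
back: M1=-15/2
M: M0=0, M1=-15/2, M2=0
seg 0: a=-3, c=M0/2=0, d=(M1−M0)/(6·1)=-5/4, b=Δ0−h0·(2M0+M1)/6=25/4
seg 1: a=2, c=M1/2=-15/4, d=(M2−M1)/(6·2)=5/8, b=Δ1−h1·(2M1+M2)/6=5/2
t_q=3/2 → seg 1, τ=1/2; S=2+5/2·τ+-15/4·τ²+5/8·τ³=153/64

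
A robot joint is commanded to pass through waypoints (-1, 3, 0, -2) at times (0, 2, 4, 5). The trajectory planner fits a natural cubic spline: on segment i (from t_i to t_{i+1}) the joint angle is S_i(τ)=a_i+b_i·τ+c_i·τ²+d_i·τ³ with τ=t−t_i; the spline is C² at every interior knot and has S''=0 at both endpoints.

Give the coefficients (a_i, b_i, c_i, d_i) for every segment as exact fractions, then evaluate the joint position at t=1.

  seg 0: a=-1 b=32/11 c=0 d=-5/22
  seg 1: a=3 b=2/11 c=-15/11 d=23/88
  seg 2: a=0 b=-47/22 c=9/44 d=-3/44
S(1) = 37/22

Δ: Δ0=2, Δ1=-3/2, Δ2=-2
row 1: diag=8, rhs=-21; c'=1/4, d'=-21/8
row 2: denom=6−2·1/4=11/2; d'=(-3−2·-21/8)/(11/2)=9/22
back: M2=9/22
back: M1=-21/8−1/4·9/22=-30/11
M: M0=0, M1=-30/11, M2=9/22, M3=0
seg 0: a=-1, c=M0/2=0, d=(M1−M0)/(6·2)=-5/22, b=Δ0−h0·(2M0+M1)/6=32/11
seg 1: a=3, c=M1/2=-15/11, d=(M2−M1)/(6·2)=23/88, b=Δ1−h1·(2M1+M2)/6=2/11
seg 2: a=0, c=M2/2=9/44, d=(M3−M2)/(6·1)=-3/44, b=Δ2−h2·(2M2+M3)/6=-47/22
t_q=1 → seg 0, τ=1; S=-1+32/11·τ+0·τ²+-5/22·τ³=37/22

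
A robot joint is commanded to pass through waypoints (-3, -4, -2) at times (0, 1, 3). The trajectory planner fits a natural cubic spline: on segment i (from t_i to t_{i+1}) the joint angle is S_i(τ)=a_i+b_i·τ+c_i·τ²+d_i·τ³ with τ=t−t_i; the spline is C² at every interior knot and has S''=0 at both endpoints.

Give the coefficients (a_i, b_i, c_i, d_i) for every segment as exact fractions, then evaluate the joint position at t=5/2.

Δ: Δ0=-1, Δ1=1
row 1: diag=6, rhs=12; c'=1/3, d'=2
back: M1=2
M: M0=0, M1=2, M2=0
seg 0: a=-3, c=M0/2=0, d=(M1−M0)/(6·1)=1/3, b=Δ0−h0·(2M0+M1)/6=-4/3
seg 1: a=-4, c=M1/2=1, d=(M2−M1)/(6·2)=-1/6, b=Δ1−h1·(2M1+M2)/6=-1/3
t_q=5/2 → seg 1, τ=3/2; S=-4+-1/3·τ+1·τ²+-1/6·τ³=-45/16

  seg 0: a=-3 b=-4/3 c=0 d=1/3
  seg 1: a=-4 b=-1/3 c=1 d=-1/6
S(5/2) = -45/16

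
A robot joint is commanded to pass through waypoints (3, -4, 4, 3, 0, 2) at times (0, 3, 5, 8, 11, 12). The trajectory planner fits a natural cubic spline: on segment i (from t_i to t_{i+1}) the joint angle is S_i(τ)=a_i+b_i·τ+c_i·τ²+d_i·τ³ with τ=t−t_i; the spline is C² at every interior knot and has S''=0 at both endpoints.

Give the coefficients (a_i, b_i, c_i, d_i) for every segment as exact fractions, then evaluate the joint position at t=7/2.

  seg 0: a=3 b=-1943/424 c=0 d=2861/11448
  seg 1: a=-4 b=459/212 c=2861/1272 d=-847/1272
  seg 2: a=4 b=2017/636 c=-2221/1272 d=245/1272
  seg 3: a=3 b=-2677/1272 c=-2/159 d=1453/11448
  seg 4: a=0 b=793/636 c=479/424 d=-479/1272
S(7/2) = -8271/3392

Δ: Δ0=-7/3, Δ1=4, Δ2=-1/3, Δ3=-1, Δ4=2
row 1: diag=10, rhs=38; c'=1/5, d'=19/5
row 2: denom=10−2·1/5=48/5; d'=(-26−2·19/5)/(48/5)=-7/2
row 3: denom=12−3·5/16=177/16; d'=(-4−3·-7/2)/(177/16)=104/177
row 4: denom=8−3·16/59=424/59; d'=(18−3·104/177)/(424/59)=479/212
back: M4=479/212
back: M3=104/177−16/59·479/212=-4/159
back: M2=-7/2−5/16·-4/159=-2221/636
back: M1=19/5−1/5·-2221/636=2861/636
M: M0=0, M1=2861/636, M2=-2221/636, M3=-4/159, M4=479/212, M5=0
seg 0: a=3, c=M0/2=0, d=(M1−M0)/(6·3)=2861/11448, b=Δ0−h0·(2M0+M1)/6=-1943/424
seg 1: a=-4, c=M1/2=2861/1272, d=(M2−M1)/(6·2)=-847/1272, b=Δ1−h1·(2M1+M2)/6=459/212
seg 2: a=4, c=M2/2=-2221/1272, d=(M3−M2)/(6·3)=245/1272, b=Δ2−h2·(2M2+M3)/6=2017/636
seg 3: a=3, c=M3/2=-2/159, d=(M4−M3)/(6·3)=1453/11448, b=Δ3−h3·(2M3+M4)/6=-2677/1272
seg 4: a=0, c=M4/2=479/424, d=(M5−M4)/(6·1)=-479/1272, b=Δ4−h4·(2M4+M5)/6=793/636
t_q=7/2 → seg 1, τ=1/2; S=-4+459/212·τ+2861/1272·τ²+-847/1272·τ³=-8271/3392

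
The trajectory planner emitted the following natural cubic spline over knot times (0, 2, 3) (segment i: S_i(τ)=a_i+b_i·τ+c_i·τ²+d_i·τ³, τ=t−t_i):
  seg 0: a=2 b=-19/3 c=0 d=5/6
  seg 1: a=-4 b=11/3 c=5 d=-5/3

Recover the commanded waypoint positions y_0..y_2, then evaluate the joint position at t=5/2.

y_0=2 y_1=-4 y_2=3
S(5/2) = -9/8

y_0 = S_0(0) = a_0 = 2
y_1 = S_1(0) = a_1 = -4
y_2 = S_1(1) = 3
t_q=5/2 is in segment 1 (τ=1/2); S_1(τ)=-9/8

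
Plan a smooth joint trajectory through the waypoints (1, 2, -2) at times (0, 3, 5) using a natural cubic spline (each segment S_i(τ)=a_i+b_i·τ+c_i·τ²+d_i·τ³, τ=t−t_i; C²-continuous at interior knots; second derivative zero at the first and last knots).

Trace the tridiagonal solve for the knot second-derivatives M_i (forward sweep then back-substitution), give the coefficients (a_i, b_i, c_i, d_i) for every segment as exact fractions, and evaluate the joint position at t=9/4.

Δ: Δ0=1/3, Δ1=-2
row 1: diag=10, rhs=-14; c'=1/5, d'=-7/5
back: M1=-7/5
M: M0=0, M1=-7/5, M2=0
seg 0: a=1, c=M0/2=0, d=(M1−M0)/(6·3)=-7/90, b=Δ0−h0·(2M0+M1)/6=31/30
seg 1: a=2, c=M1/2=-7/10, d=(M2−M1)/(6·2)=7/60, b=Δ1−h1·(2M1+M2)/6=-16/15
t_q=9/4 → seg 0, τ=9/4; S=1+31/30·τ+0·τ²+-7/90·τ³=1561/640

  seg 0: a=1 b=31/30 c=0 d=-7/90
  seg 1: a=2 b=-16/15 c=-7/10 d=7/60
S(9/4) = 1561/640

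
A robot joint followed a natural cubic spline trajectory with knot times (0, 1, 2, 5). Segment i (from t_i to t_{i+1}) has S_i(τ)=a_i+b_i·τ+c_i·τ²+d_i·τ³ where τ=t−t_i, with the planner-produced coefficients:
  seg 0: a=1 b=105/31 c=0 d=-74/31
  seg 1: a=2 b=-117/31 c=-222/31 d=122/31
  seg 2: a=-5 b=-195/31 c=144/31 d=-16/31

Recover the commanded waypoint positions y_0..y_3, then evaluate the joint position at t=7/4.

y_0 = S_0(0) = a_0 = 1
y_1 = S_1(0) = a_1 = 2
y_2 = S_2(0) = a_2 = -5
y_3 = S_2(3) = 4
t_q=7/4 is in segment 1 (τ=3/4); S_1(τ)=-3173/992

y_0=1 y_1=2 y_2=-5 y_3=4
S(7/4) = -3173/992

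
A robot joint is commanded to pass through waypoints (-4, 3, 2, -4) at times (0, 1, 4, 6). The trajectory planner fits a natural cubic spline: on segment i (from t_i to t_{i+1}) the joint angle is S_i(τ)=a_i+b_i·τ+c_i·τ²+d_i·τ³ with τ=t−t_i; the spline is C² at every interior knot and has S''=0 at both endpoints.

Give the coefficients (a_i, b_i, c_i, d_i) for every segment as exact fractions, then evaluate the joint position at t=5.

Δ: Δ0=7, Δ1=-1/3, Δ2=-3
row 1: diag=8, rhs=-44; c'=3/8, d'=-11/2
row 2: denom=10−3·3/8=71/8; d'=(-16−3·-11/2)/(71/8)=4/71
back: M2=4/71
back: M1=-11/2−3/8·4/71=-392/71
M: M0=0, M1=-392/71, M2=4/71, M3=0
seg 0: a=-4, c=M0/2=0, d=(M1−M0)/(6·1)=-196/213, b=Δ0−h0·(2M0+M1)/6=1687/213
seg 1: a=3, c=M1/2=-196/71, d=(M2−M1)/(6·3)=22/71, b=Δ1−h1·(2M1+M2)/6=1099/213
seg 2: a=2, c=M2/2=2/71, d=(M3−M2)/(6·2)=-1/213, b=Δ2−h2·(2M2+M3)/6=-647/213
t_q=5 → seg 2, τ=1; S=2+-647/213·τ+2/71·τ²+-1/213·τ³=-72/71

  seg 0: a=-4 b=1687/213 c=0 d=-196/213
  seg 1: a=3 b=1099/213 c=-196/71 d=22/71
  seg 2: a=2 b=-647/213 c=2/71 d=-1/213
S(5) = -72/71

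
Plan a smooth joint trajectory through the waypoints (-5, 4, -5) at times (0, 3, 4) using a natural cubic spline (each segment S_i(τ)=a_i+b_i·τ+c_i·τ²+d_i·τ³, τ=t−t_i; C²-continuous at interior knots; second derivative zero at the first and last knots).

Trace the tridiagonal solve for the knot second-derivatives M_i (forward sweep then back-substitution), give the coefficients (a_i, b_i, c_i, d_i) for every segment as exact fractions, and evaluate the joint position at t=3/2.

Δ: Δ0=3, Δ1=-9
row 1: diag=8, rhs=-72; c'=1/8, d'=-9
back: M1=-9
M: M0=0, M1=-9, M2=0
seg 0: a=-5, c=M0/2=0, d=(M1−M0)/(6·3)=-1/2, b=Δ0−h0·(2M0+M1)/6=15/2
seg 1: a=4, c=M1/2=-9/2, d=(M2−M1)/(6·1)=3/2, b=Δ1−h1·(2M1+M2)/6=-6
t_q=3/2 → seg 0, τ=3/2; S=-5+15/2·τ+0·τ²+-1/2·τ³=73/16

  seg 0: a=-5 b=15/2 c=0 d=-1/2
  seg 1: a=4 b=-6 c=-9/2 d=3/2
S(3/2) = 73/16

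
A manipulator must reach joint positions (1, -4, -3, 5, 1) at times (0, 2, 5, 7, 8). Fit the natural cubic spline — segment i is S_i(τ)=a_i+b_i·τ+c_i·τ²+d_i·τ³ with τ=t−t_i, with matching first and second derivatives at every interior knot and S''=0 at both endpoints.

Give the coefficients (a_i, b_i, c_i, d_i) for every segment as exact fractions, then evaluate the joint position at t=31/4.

Δ: Δ0=-5/2, Δ1=1/3, Δ2=4, Δ3=-4
row 1: diag=10, rhs=17; c'=3/10, d'=17/10
row 2: denom=10−3·3/10=91/10; d'=(22−3·17/10)/(91/10)=13/7
row 3: denom=6−2·20/91=506/91; d'=(-48−2·13/7)/(506/91)=-2353/253
back: M3=-2353/253
back: M2=13/7−20/91·-2353/253=987/253
back: M1=17/10−3/10·987/253=134/253
M: M0=0, M1=134/253, M2=987/253, M3=-2353/253, M4=0
seg 0: a=1, c=M0/2=0, d=(M1−M0)/(6·2)=67/1518, b=Δ0−h0·(2M0+M1)/6=-4063/1518
seg 1: a=-4, c=M1/2=67/253, d=(M2−M1)/(6·3)=853/4554, b=Δ1−h1·(2M1+M2)/6=-3259/1518
seg 2: a=-3, c=M2/2=987/506, d=(M3−M2)/(6·2)=-835/759, b=Δ2−h2·(2M2+M3)/6=3415/759
seg 3: a=5, c=M3/2=-2353/506, d=(M4−M3)/(6·1)=2353/1518, b=Δ3−h3·(2M3+M4)/6=-683/759
t_q=31/4 → seg 3, τ=3/4; S=5+-683/759·τ+-2353/506·τ²+2353/1518·τ³=76533/32384

  seg 0: a=1 b=-4063/1518 c=0 d=67/1518
  seg 1: a=-4 b=-3259/1518 c=67/253 d=853/4554
  seg 2: a=-3 b=3415/759 c=987/506 d=-835/759
  seg 3: a=5 b=-683/759 c=-2353/506 d=2353/1518
S(31/4) = 76533/32384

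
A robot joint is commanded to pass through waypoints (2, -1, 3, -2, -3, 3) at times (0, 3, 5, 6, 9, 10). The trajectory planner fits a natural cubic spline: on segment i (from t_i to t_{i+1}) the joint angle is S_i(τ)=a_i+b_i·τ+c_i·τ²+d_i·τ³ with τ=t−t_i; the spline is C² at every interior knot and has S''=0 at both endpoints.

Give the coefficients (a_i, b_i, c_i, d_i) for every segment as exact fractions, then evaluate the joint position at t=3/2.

  seg 0: a=2 b=-4159/1500 c=0 d=2659/13500
  seg 1: a=-1 b=1909/750 c=2659/1500 d=-767/750
  seg 2: a=3 b=-659/250 c=-1309/300 d=2999/1500
  seg 3: a=-2 b=-8047/1500 c=613/375 d=191/13500
  seg 4: a=-3 b=3619/750 c=881/500 d=-881/1500
S(3/2) = -5977/4000

Δ: Δ0=-1, Δ1=2, Δ2=-5, Δ3=-1/3, Δ4=6
row 1: diag=10, rhs=18; c'=1/5, d'=9/5
row 2: denom=6−2·1/5=28/5; d'=(-42−2·9/5)/(28/5)=-57/7
row 3: denom=8−1·5/28=219/28; d'=(28−1·-57/7)/(219/28)=1012/219
row 4: denom=8−3·28/73=500/73; d'=(38−3·1012/219)/(500/73)=881/250
back: M4=881/250
back: M3=1012/219−28/73·881/250=1226/375
back: M2=-57/7−5/28·1226/375=-1309/150
back: M1=9/5−1/5·-1309/150=2659/750
M: M0=0, M1=2659/750, M2=-1309/150, M3=1226/375, M4=881/250, M5=0
seg 0: a=2, c=M0/2=0, d=(M1−M0)/(6·3)=2659/13500, b=Δ0−h0·(2M0+M1)/6=-4159/1500
seg 1: a=-1, c=M1/2=2659/1500, d=(M2−M1)/(6·2)=-767/750, b=Δ1−h1·(2M1+M2)/6=1909/750
seg 2: a=3, c=M2/2=-1309/300, d=(M3−M2)/(6·1)=2999/1500, b=Δ2−h2·(2M2+M3)/6=-659/250
seg 3: a=-2, c=M3/2=613/375, d=(M4−M3)/(6·3)=191/13500, b=Δ3−h3·(2M3+M4)/6=-8047/1500
seg 4: a=-3, c=M4/2=881/500, d=(M5−M4)/(6·1)=-881/1500, b=Δ4−h4·(2M4+M5)/6=3619/750
t_q=3/2 → seg 0, τ=3/2; S=2+-4159/1500·τ+0·τ²+2659/13500·τ³=-5977/4000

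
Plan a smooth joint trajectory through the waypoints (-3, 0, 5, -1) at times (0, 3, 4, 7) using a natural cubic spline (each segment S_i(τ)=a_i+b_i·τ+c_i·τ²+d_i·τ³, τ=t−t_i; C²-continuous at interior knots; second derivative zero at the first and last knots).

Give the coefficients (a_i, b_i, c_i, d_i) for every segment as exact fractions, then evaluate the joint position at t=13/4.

Δ: Δ0=1, Δ1=5, Δ2=-2
row 1: diag=8, rhs=24; c'=1/8, d'=3
row 2: denom=8−1·1/8=63/8; d'=(-42−1·3)/(63/8)=-40/7
back: M2=-40/7
back: M1=3−1/8·-40/7=26/7
M: M0=0, M1=26/7, M2=-40/7, M3=0
seg 0: a=-3, c=M0/2=0, d=(M1−M0)/(6·3)=13/63, b=Δ0−h0·(2M0+M1)/6=-6/7
seg 1: a=0, c=M1/2=13/7, d=(M2−M1)/(6·1)=-11/7, b=Δ1−h1·(2M1+M2)/6=33/7
seg 2: a=5, c=M2/2=-20/7, d=(M3−M2)/(6·3)=20/63, b=Δ2−h2·(2M2+M3)/6=26/7
t_q=13/4 → seg 1, τ=1/4; S=0+33/7·τ+13/7·τ²+-11/7·τ³=569/448

  seg 0: a=-3 b=-6/7 c=0 d=13/63
  seg 1: a=0 b=33/7 c=13/7 d=-11/7
  seg 2: a=5 b=26/7 c=-20/7 d=20/63
S(13/4) = 569/448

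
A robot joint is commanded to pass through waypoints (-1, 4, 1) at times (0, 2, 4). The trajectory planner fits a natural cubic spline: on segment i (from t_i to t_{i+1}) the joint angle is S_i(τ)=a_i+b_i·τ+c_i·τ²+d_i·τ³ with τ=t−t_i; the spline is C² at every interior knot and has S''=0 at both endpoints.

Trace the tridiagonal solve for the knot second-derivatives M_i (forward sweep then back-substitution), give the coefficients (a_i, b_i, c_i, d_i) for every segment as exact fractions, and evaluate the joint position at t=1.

  seg 0: a=-1 b=7/2 c=0 d=-1/4
  seg 1: a=4 b=1/2 c=-3/2 d=1/4
S(1) = 9/4

Δ: Δ0=5/2, Δ1=-3/2
row 1: diag=8, rhs=-24; c'=1/4, d'=-3
back: M1=-3
M: M0=0, M1=-3, M2=0
seg 0: a=-1, c=M0/2=0, d=(M1−M0)/(6·2)=-1/4, b=Δ0−h0·(2M0+M1)/6=7/2
seg 1: a=4, c=M1/2=-3/2, d=(M2−M1)/(6·2)=1/4, b=Δ1−h1·(2M1+M2)/6=1/2
t_q=1 → seg 0, τ=1; S=-1+7/2·τ+0·τ²+-1/4·τ³=9/4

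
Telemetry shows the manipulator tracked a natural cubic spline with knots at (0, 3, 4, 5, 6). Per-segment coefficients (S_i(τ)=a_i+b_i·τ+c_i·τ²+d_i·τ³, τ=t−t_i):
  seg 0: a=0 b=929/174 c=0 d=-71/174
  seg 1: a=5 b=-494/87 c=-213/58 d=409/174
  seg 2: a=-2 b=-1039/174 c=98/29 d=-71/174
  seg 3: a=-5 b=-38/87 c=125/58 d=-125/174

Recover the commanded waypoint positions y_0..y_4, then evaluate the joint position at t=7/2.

y_0=0 y_1=5 y_2=-2 y_3=-5 y_4=-4
S(7/2) = 713/464

y_0 = S_0(0) = a_0 = 0
y_1 = S_1(0) = a_1 = 5
y_2 = S_2(0) = a_2 = -2
y_3 = S_3(0) = a_3 = -5
y_4 = S_3(1) = -4
t_q=7/2 is in segment 1 (τ=1/2); S_1(τ)=713/464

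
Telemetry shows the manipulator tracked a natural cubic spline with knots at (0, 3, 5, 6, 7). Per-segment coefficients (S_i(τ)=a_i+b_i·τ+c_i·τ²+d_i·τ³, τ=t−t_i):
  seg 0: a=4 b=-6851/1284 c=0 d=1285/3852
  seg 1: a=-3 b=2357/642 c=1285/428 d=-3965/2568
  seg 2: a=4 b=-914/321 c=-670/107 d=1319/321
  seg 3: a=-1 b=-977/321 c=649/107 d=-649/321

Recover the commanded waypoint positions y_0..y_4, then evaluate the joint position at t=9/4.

y_0=4 y_1=-3 y_2=4 y_3=-1 y_4=0
S(9/4) = -115195/27392

y_0 = S_0(0) = a_0 = 4
y_1 = S_1(0) = a_1 = -3
y_2 = S_2(0) = a_2 = 4
y_3 = S_3(0) = a_3 = -1
y_4 = S_3(1) = 0
t_q=9/4 is in segment 0 (τ=9/4); S_0(τ)=-115195/27392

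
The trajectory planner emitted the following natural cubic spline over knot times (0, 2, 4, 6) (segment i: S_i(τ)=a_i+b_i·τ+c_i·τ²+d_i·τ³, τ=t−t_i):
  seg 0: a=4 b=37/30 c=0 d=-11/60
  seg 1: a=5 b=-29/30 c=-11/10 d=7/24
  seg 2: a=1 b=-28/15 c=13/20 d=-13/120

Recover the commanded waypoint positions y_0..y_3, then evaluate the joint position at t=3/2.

y_0 = S_0(0) = a_0 = 4
y_1 = S_1(0) = a_1 = 5
y_2 = S_2(0) = a_2 = 1
y_3 = S_2(2) = -1
t_q=3/2 is in segment 0 (τ=3/2); S_0(τ)=837/160

y_0=4 y_1=5 y_2=1 y_3=-1
S(3/2) = 837/160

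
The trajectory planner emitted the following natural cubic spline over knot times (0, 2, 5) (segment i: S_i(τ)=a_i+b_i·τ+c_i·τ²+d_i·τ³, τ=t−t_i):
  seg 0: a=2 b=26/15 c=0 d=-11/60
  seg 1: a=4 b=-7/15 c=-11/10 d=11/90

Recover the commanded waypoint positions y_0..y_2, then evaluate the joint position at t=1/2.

y_0 = S_0(0) = a_0 = 2
y_1 = S_1(0) = a_1 = 4
y_2 = S_1(3) = -4
t_q=1/2 is in segment 0 (τ=1/2); S_0(τ)=91/32

y_0=2 y_1=4 y_2=-4
S(1/2) = 91/32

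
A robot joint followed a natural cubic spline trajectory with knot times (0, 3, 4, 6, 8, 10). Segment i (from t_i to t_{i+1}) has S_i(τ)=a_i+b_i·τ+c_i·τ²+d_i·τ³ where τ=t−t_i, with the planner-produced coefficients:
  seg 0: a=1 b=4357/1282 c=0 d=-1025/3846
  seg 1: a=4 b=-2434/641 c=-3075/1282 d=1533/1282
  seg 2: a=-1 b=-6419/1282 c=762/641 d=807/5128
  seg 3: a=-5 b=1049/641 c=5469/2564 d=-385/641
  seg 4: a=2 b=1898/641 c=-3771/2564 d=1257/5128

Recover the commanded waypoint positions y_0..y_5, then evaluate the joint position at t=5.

y_0=1 y_1=4 y_2=-1 y_3=-5 y_4=2 y_5=4
S(5) = -23901/5128

y_0 = S_0(0) = a_0 = 1
y_1 = S_1(0) = a_1 = 4
y_2 = S_2(0) = a_2 = -1
y_3 = S_3(0) = a_3 = -5
y_4 = S_4(0) = a_4 = 2
y_5 = S_4(2) = 4
t_q=5 is in segment 2 (τ=1); S_2(τ)=-23901/5128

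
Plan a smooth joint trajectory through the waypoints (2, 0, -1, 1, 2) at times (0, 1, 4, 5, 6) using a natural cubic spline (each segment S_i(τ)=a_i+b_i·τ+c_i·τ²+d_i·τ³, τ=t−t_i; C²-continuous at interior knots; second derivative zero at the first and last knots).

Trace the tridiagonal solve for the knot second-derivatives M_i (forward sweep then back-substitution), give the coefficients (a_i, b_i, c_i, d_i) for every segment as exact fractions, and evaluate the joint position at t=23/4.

  seg 0: a=2 b=-667/318 c=0 d=31/318
  seg 1: a=0 b=-287/159 c=31/106 d=7/106
  seg 2: a=-1 b=551/318 c=47/53 d=-197/318
  seg 3: a=1 b=262/159 c=-103/106 d=103/318
S(23/4) = 12387/6784

Δ: Δ0=-2, Δ1=-1/3, Δ2=2, Δ3=1
row 1: diag=8, rhs=10; c'=3/8, d'=5/4
row 2: denom=8−3·3/8=55/8; d'=(14−3·5/4)/(55/8)=82/55
row 3: denom=4−1·8/55=212/55; d'=(-6−1·82/55)/(212/55)=-103/53
back: M3=-103/53
back: M2=82/55−8/55·-103/53=94/53
back: M1=5/4−3/8·94/53=31/53
M: M0=0, M1=31/53, M2=94/53, M3=-103/53, M4=0
seg 0: a=2, c=M0/2=0, d=(M1−M0)/(6·1)=31/318, b=Δ0−h0·(2M0+M1)/6=-667/318
seg 1: a=0, c=M1/2=31/106, d=(M2−M1)/(6·3)=7/106, b=Δ1−h1·(2M1+M2)/6=-287/159
seg 2: a=-1, c=M2/2=47/53, d=(M3−M2)/(6·1)=-197/318, b=Δ2−h2·(2M2+M3)/6=551/318
seg 3: a=1, c=M3/2=-103/106, d=(M4−M3)/(6·1)=103/318, b=Δ3−h3·(2M3+M4)/6=262/159
t_q=23/4 → seg 3, τ=3/4; S=1+262/159·τ+-103/106·τ²+103/318·τ³=12387/6784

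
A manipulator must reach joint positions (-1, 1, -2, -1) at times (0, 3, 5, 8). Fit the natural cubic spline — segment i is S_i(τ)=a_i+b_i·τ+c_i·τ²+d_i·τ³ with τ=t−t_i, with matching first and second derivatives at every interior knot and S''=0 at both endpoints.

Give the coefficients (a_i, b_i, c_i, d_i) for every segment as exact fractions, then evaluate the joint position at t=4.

  seg 0: a=-1 b=35/24 c=0 d=-19/216
  seg 1: a=1 b=-11/12 c=-19/24 d=1/4
  seg 2: a=-2 b=-13/12 c=17/24 d=-17/216
S(4) = -11/24

Δ: Δ0=2/3, Δ1=-3/2, Δ2=1/3
row 1: diag=10, rhs=-13; c'=1/5, d'=-13/10
row 2: denom=10−2·1/5=48/5; d'=(11−2·-13/10)/(48/5)=17/12
back: M2=17/12
back: M1=-13/10−1/5·17/12=-19/12
M: M0=0, M1=-19/12, M2=17/12, M3=0
seg 0: a=-1, c=M0/2=0, d=(M1−M0)/(6·3)=-19/216, b=Δ0−h0·(2M0+M1)/6=35/24
seg 1: a=1, c=M1/2=-19/24, d=(M2−M1)/(6·2)=1/4, b=Δ1−h1·(2M1+M2)/6=-11/12
seg 2: a=-2, c=M2/2=17/24, d=(M3−M2)/(6·3)=-17/216, b=Δ2−h2·(2M2+M3)/6=-13/12
t_q=4 → seg 1, τ=1; S=1+-11/12·τ+-19/24·τ²+1/4·τ³=-11/24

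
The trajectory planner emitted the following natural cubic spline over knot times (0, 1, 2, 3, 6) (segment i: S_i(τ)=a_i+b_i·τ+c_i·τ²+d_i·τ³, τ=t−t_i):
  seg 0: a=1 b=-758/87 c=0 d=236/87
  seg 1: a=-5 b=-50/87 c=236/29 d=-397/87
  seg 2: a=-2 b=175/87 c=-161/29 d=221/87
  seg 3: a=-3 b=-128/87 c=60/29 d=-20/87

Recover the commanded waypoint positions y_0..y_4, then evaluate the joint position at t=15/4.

y_0=1 y_1=-5 y_2=-2 y_3=-3 y_4=5
S(15/4) = -1409/464

y_0 = S_0(0) = a_0 = 1
y_1 = S_1(0) = a_1 = -5
y_2 = S_2(0) = a_2 = -2
y_3 = S_3(0) = a_3 = -3
y_4 = S_3(3) = 5
t_q=15/4 is in segment 3 (τ=3/4); S_3(τ)=-1409/464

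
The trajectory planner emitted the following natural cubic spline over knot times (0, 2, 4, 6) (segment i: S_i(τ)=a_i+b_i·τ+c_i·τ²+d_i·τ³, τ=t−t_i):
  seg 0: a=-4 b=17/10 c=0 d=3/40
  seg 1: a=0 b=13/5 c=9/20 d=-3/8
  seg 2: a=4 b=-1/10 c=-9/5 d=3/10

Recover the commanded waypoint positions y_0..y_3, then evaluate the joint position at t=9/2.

y_0=-4 y_1=0 y_2=4 y_3=-1
S(9/2) = 283/80

y_0 = S_0(0) = a_0 = -4
y_1 = S_1(0) = a_1 = 0
y_2 = S_2(0) = a_2 = 4
y_3 = S_2(2) = -1
t_q=9/2 is in segment 2 (τ=1/2); S_2(τ)=283/80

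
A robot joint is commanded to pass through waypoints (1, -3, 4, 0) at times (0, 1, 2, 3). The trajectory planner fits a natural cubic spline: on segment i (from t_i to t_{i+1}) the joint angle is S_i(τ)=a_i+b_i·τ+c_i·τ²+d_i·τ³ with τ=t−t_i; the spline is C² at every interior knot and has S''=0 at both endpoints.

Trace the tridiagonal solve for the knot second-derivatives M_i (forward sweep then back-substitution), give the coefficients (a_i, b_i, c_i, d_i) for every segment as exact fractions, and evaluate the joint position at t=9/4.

  seg 0: a=1 b=-23/3 c=0 d=11/3
  seg 1: a=-3 b=10/3 c=11 d=-22/3
  seg 2: a=4 b=10/3 c=-11 d=11/3
S(9/4) = 269/64

Δ: Δ0=-4, Δ1=7, Δ2=-4
row 1: diag=4, rhs=66; c'=1/4, d'=33/2
row 2: denom=4−1·1/4=15/4; d'=(-66−1·33/2)/(15/4)=-22
back: M2=-22
back: M1=33/2−1/4·-22=22
M: M0=0, M1=22, M2=-22, M3=0
seg 0: a=1, c=M0/2=0, d=(M1−M0)/(6·1)=11/3, b=Δ0−h0·(2M0+M1)/6=-23/3
seg 1: a=-3, c=M1/2=11, d=(M2−M1)/(6·1)=-22/3, b=Δ1−h1·(2M1+M2)/6=10/3
seg 2: a=4, c=M2/2=-11, d=(M3−M2)/(6·1)=11/3, b=Δ2−h2·(2M2+M3)/6=10/3
t_q=9/4 → seg 2, τ=1/4; S=4+10/3·τ+-11·τ²+11/3·τ³=269/64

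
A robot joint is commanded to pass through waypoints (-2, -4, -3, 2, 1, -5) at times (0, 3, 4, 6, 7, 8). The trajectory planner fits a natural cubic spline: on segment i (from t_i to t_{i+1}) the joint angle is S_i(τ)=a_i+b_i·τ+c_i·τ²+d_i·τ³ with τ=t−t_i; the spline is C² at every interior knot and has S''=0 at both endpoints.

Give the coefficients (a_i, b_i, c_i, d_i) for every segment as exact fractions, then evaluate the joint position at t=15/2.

  seg 0: a=-2 b=-6527/5718 c=0 d=905/17154
  seg 1: a=-4 b=809/2859 c=905/1906 d=1385/5718
  seg 2: a=-3 b=11203/5718 c=1145/953 d=-1331/2859
  seg 3: a=2 b=6739/5718 c=-1517/953 d=-3355/5718
  seg 4: a=1 b=-10765/2859 c=-6389/1906 d=6389/5718
S(15/2) = -24107/15248

Δ: Δ0=-2/3, Δ1=1, Δ2=5/2, Δ3=-1, Δ4=-6
row 1: diag=8, rhs=10; c'=1/8, d'=5/4
row 2: denom=6−1·1/8=47/8; d'=(9−1·5/4)/(47/8)=62/47
row 3: denom=6−2·16/47=250/47; d'=(-21−2·62/47)/(250/47)=-1111/250
row 4: denom=4−1·47/250=953/250; d'=(-30−1·-1111/250)/(953/250)=-6389/953
back: M4=-6389/953
back: M3=-1111/250−47/250·-6389/953=-3034/953
back: M2=62/47−16/47·-3034/953=2290/953
back: M1=5/4−1/8·2290/953=905/953
M: M0=0, M1=905/953, M2=2290/953, M3=-3034/953, M4=-6389/953, M5=0
seg 0: a=-2, c=M0/2=0, d=(M1−M0)/(6·3)=905/17154, b=Δ0−h0·(2M0+M1)/6=-6527/5718
seg 1: a=-4, c=M1/2=905/1906, d=(M2−M1)/(6·1)=1385/5718, b=Δ1−h1·(2M1+M2)/6=809/2859
seg 2: a=-3, c=M2/2=1145/953, d=(M3−M2)/(6·2)=-1331/2859, b=Δ2−h2·(2M2+M3)/6=11203/5718
seg 3: a=2, c=M3/2=-1517/953, d=(M4−M3)/(6·1)=-3355/5718, b=Δ3−h3·(2M3+M4)/6=6739/5718
seg 4: a=1, c=M4/2=-6389/1906, d=(M5−M4)/(6·1)=6389/5718, b=Δ4−h4·(2M4+M5)/6=-10765/2859
t_q=15/2 → seg 4, τ=1/2; S=1+-10765/2859·τ+-6389/1906·τ²+6389/5718·τ³=-24107/15248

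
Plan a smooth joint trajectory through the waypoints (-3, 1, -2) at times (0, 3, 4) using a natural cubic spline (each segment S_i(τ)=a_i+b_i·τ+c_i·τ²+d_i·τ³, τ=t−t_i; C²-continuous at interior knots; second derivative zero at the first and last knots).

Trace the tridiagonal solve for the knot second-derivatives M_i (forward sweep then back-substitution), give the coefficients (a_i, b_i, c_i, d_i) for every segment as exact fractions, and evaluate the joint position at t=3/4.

Δ: Δ0=4/3, Δ1=-3
row 1: diag=8, rhs=-26; c'=1/8, d'=-13/4
back: M1=-13/4
M: M0=0, M1=-13/4, M2=0
seg 0: a=-3, c=M0/2=0, d=(M1−M0)/(6·3)=-13/72, b=Δ0−h0·(2M0+M1)/6=71/24
seg 1: a=1, c=M1/2=-13/8, d=(M2−M1)/(6·1)=13/24, b=Δ1−h1·(2M1+M2)/6=-23/12
t_q=3/4 → seg 0, τ=3/4; S=-3+71/24·τ+0·τ²+-13/72·τ³=-439/512

  seg 0: a=-3 b=71/24 c=0 d=-13/72
  seg 1: a=1 b=-23/12 c=-13/8 d=13/24
S(3/4) = -439/512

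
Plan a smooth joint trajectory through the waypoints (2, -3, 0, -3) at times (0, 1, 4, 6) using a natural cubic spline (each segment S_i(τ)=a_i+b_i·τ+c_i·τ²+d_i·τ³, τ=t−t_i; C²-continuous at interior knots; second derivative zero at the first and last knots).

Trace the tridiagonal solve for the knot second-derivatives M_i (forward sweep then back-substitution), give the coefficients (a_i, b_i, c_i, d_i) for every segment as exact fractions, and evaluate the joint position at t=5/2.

Δ: Δ0=-5, Δ1=1, Δ2=-3/2
row 1: diag=8, rhs=36; c'=3/8, d'=9/2
row 2: denom=10−3·3/8=71/8; d'=(-15−3·9/2)/(71/8)=-228/71
back: M2=-228/71
back: M1=9/2−3/8·-228/71=405/71
M: M0=0, M1=405/71, M2=-228/71, M3=0
seg 0: a=2, c=M0/2=0, d=(M1−M0)/(6·1)=135/142, b=Δ0−h0·(2M0+M1)/6=-845/142
seg 1: a=-3, c=M1/2=405/142, d=(M2−M1)/(6·3)=-211/426, b=Δ1−h1·(2M1+M2)/6=-220/71
seg 2: a=0, c=M2/2=-114/71, d=(M3−M2)/(6·2)=19/71, b=Δ2−h2·(2M2+M3)/6=91/142
t_q=5/2 → seg 1, τ=3/2; S=-3+-220/71·τ+405/142·τ²+-211/426·τ³=-3297/1136

  seg 0: a=2 b=-845/142 c=0 d=135/142
  seg 1: a=-3 b=-220/71 c=405/142 d=-211/426
  seg 2: a=0 b=91/142 c=-114/71 d=19/71
S(5/2) = -3297/1136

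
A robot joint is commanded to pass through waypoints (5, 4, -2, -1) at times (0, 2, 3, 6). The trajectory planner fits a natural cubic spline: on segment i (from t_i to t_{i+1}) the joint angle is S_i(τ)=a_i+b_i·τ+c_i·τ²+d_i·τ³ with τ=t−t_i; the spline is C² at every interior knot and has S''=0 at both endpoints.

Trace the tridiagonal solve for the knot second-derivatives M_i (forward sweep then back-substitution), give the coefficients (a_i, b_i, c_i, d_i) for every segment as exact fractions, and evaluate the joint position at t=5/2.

Δ: Δ0=-1/2, Δ1=-6, Δ2=1/3
row 1: diag=6, rhs=-33; c'=1/6, d'=-11/2
row 2: denom=8−1·1/6=47/6; d'=(38−1·-11/2)/(47/6)=261/47
back: M2=261/47
back: M1=-11/2−1/6·261/47=-302/47
M: M0=0, M1=-302/47, M2=261/47, M3=0
seg 0: a=5, c=M0/2=0, d=(M1−M0)/(6·2)=-151/282, b=Δ0−h0·(2M0+M1)/6=463/282
seg 1: a=4, c=M1/2=-151/47, d=(M2−M1)/(6·1)=563/282, b=Δ1−h1·(2M1+M2)/6=-1349/282
seg 2: a=-2, c=M2/2=261/94, d=(M3−M2)/(6·3)=-29/94, b=Δ2−h2·(2M2+M3)/6=-736/141
t_q=5/2 → seg 1, τ=1/2; S=4+-1349/282·τ+-151/47·τ²+563/282·τ³=793/752

  seg 0: a=5 b=463/282 c=0 d=-151/282
  seg 1: a=4 b=-1349/282 c=-151/47 d=563/282
  seg 2: a=-2 b=-736/141 c=261/94 d=-29/94
S(5/2) = 793/752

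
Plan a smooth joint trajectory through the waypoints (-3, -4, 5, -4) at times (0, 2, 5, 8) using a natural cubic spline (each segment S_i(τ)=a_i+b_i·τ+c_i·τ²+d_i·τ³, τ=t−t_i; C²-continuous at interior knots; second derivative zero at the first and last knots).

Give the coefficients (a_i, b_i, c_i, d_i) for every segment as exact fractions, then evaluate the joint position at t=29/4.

  seg 0: a=-3 b=-117/74 c=0 d=10/37
  seg 1: a=-4 b=123/74 c=60/37 d=-29/74
  seg 2: a=5 b=30/37 c=-141/74 d=47/222
S(29/4) = -1943/4736

Δ: Δ0=-1/2, Δ1=3, Δ2=-3
row 1: diag=10, rhs=21; c'=3/10, d'=21/10
row 2: denom=12−3·3/10=111/10; d'=(-36−3·21/10)/(111/10)=-141/37
back: M2=-141/37
back: M1=21/10−3/10·-141/37=120/37
M: M0=0, M1=120/37, M2=-141/37, M3=0
seg 0: a=-3, c=M0/2=0, d=(M1−M0)/(6·2)=10/37, b=Δ0−h0·(2M0+M1)/6=-117/74
seg 1: a=-4, c=M1/2=60/37, d=(M2−M1)/(6·3)=-29/74, b=Δ1−h1·(2M1+M2)/6=123/74
seg 2: a=5, c=M2/2=-141/74, d=(M3−M2)/(6·3)=47/222, b=Δ2−h2·(2M2+M3)/6=30/37
t_q=29/4 → seg 2, τ=9/4; S=5+30/37·τ+-141/74·τ²+47/222·τ³=-1943/4736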